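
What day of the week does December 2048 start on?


Target: December 1, 2048
Anchor: Jan 1, 2048. With p = 2048 - 1 = 2047: (p + p//4 - p//100 + p//400) mod 7 = (2047 + 511 - 20 + 5) mod 7 = 2543 mod 7 = 2 -> Wednesday (Mon=0 ... Sun=6)
Days before December (Jan-Nov): 335 days
Weekday index = (2 + 335) mod 7 = 1

Tuesday


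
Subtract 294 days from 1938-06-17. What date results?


Start: 1938-06-17, subtract 294 days
Back 17 days from June 17 reaches May 31, 1938 -> 277 left
May 1938 has 31 days -> back to April 30, 1938 -> 246 left
April 1938 has 30 days -> back to March 31, 1938 -> 216 left
March 1938 has 31 days -> back to February 28, 1938 -> 185 left
February 1938 has 28 days -> back to January 31, 1938 -> 157 left
January 1938 has 31 days -> back to December 31, 1937 -> 126 left
December 1937 has 31 days -> back to November 30, 1937 -> 95 left
November 1937 has 30 days -> back to October 31, 1937 -> 65 left
October 1937 has 31 days -> back to September 30, 1937 -> 34 left
September 1937 has 30 days -> back to August 31, 1937 -> 4 left
August 1937: 31 - 4 = 27 -> lands on August 27

Result: 1937-08-27


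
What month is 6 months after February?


February is month 2
2 + 6 = 8

August


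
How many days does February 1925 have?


February 1925 (leap year: no)

28 days


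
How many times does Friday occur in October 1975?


October 1975 has 31 days
Anchor: Jan 1, 1975. With p = 1975 - 1 = 1974: (p + p//4 - p//100 + p//400) mod 7 = (1974 + 493 - 19 + 4) mod 7 = 2452 mod 7 = 2 -> Wednesday (Mon=0 ... Sun=6)
Days before October (Jan-Sep): 273; October 1 index = (2 + 273) mod 7 = 2 -> Wednesday
First Friday is October 3
Fridays: 3, 10, 17, 24, 31

5 Fridays


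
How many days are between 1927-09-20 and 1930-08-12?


From 1927-09-20 to 1930-08-12
1927-09-20: days before September = 31 + 28 + 31 + 30 + 31 + 30 + 31 + 31 = 243 (1927 is not a leap year); day of year = 243 + 20 = 263
1930-08-12: days before August = 31 + 28 + 31 + 30 + 31 + 30 + 31 = 212 (1930 is not a leap year); day of year = 212 + 12 = 224
Rest of 1927: 365 - 263 = 102
Full years 1928 (366), 1929 (365): 731
Total = 102 + 731 + 224 = 1057

1057 days


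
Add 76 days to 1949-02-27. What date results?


Start: 1949-02-27, add 76 days
February 1949 has 28 days: 28 - 27 = 1 day to February 28 -> 75 left
March 1949 has 31 days -> 44 left
April 1949 has 30 days -> 14 left
May 1949: 14 <= 31 -> lands on May 14

Result: 1949-05-14


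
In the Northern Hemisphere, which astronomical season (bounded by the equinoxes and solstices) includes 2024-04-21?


Date: April 21
Astronomical Spring (approx.; exact equinox/solstice day varies by year): March 20 to June 20
April 21 falls within the Spring window

Spring


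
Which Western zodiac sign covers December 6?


Date: December 6
Conventional tropical zodiac dates: Sagittarius from November 22 onward; Capricorn starts December 22
December 6 falls within the Sagittarius range

Sagittarius


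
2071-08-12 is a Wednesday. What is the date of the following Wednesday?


Current: Wednesday
Target: Wednesday
Days ahead: 7

Next Wednesday: 2071-08-19


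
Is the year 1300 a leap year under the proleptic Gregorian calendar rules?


Gregorian leap year rule: divisible by 4, but not by 100, unless also by 400.
1300 is divisible by 100 but not 400 -> not a leap year

No


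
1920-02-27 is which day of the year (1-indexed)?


Date: February 27, 1920
Days in months 1 through 1: 31
Plus 27 days in February

Day of year: 58


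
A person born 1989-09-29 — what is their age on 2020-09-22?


Birth: 1989-09-29
Reference: 2020-09-22
Year difference: 2020 - 1989 = 31
Birthday not yet reached in 2020, subtract 1

30 years old


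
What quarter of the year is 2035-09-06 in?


Month: September (month 9)
Q1: Jan-Mar, Q2: Apr-Jun, Q3: Jul-Sep, Q4: Oct-Dec

Q3


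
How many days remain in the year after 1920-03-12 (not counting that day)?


Day of year: 72 of 366
Remaining = 366 - 72

294 days


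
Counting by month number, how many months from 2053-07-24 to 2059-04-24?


From July 2053 to April 2059
6 years * 12 = 72 months, minus 3 months = 69

69 months


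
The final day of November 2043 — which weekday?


November 2043 has 30 days
Anchor: Jan 1, 2043. With p = 2043 - 1 = 2042: (p + p//4 - p//100 + p//400) mod 7 = (2042 + 510 - 20 + 5) mod 7 = 2537 mod 7 = 3 -> Thursday (Mon=0 ... Sun=6)
Days before November (Jan-Oct): 304; November 1 index = (3 + 304) mod 7 = 6 -> Sunday
Last day offset: 30 - 1 = 29 days
Weekday index = (6 + 29) mod 7 = 0

Monday, November 30


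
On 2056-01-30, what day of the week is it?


Date: January 30, 2056
Anchor: Jan 1, 2056. With p = 2056 - 1 = 2055: (p + p//4 - p//100 + p//400) mod 7 = (2055 + 513 - 20 + 5) mod 7 = 2553 mod 7 = 5 -> Saturday (Mon=0 ... Sun=6)
Days into year = 30 - 1 = 29
Weekday index = (5 + 29) mod 7 = 6

Day of the week: Sunday


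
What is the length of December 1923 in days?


December 1923

31 days


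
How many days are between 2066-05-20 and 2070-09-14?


From 2066-05-20 to 2070-09-14
2066-05-20: days before May = 31 + 28 + 31 + 30 = 120 (2066 is not a leap year); day of year = 120 + 20 = 140
2070-09-14: days before September = 31 + 28 + 31 + 30 + 31 + 30 + 31 + 31 = 243 (2070 is not a leap year); day of year = 243 + 14 = 257
Rest of 2066: 365 - 140 = 225
Full years 2067 (365), 2068 (366), 2069 (365): 1096
Total = 225 + 1096 + 257 = 1578

1578 days


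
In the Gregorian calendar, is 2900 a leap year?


Gregorian leap year rule: divisible by 4, but not by 100, unless also by 400.
2900 is divisible by 100 but not 400 -> not a leap year

No


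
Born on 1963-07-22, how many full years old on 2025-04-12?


Birth: 1963-07-22
Reference: 2025-04-12
Year difference: 2025 - 1963 = 62
Birthday not yet reached in 2025, subtract 1

61 years old


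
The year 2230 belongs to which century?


Century = (year - 1) // 100 + 1
= (2230 - 1) // 100 + 1
= 2229 // 100 + 1
= 22 + 1

23rd century


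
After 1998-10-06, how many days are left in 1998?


Day of year: 279 of 365
Remaining = 365 - 279

86 days


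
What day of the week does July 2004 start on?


Target: July 1, 2004
Anchor: Jan 1, 2004. With p = 2004 - 1 = 2003: (p + p//4 - p//100 + p//400) mod 7 = (2003 + 500 - 20 + 5) mod 7 = 2488 mod 7 = 3 -> Thursday (Mon=0 ... Sun=6)
Days before July (Jan-Jun): 182 days
Weekday index = (3 + 182) mod 7 = 3

Thursday


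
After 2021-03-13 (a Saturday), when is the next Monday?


Current: Saturday
Target: Monday
Days ahead: 2

Next Monday: 2021-03-15


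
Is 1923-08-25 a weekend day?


Anchor: Jan 1, 1923. With p = 1923 - 1 = 1922: (p + p//4 - p//100 + p//400) mod 7 = (1922 + 480 - 19 + 4) mod 7 = 2387 mod 7 = 0 -> Monday (Mon=0 ... Sun=6)
Day of year: 237; offset = 236
Weekday index = (0 + 236) mod 7 = 5 -> Saturday
Weekend days: Saturday, Sunday

Yes


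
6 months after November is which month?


November is month 11
11 + 6 = 17; wrap: 17 - 12 = 5

May


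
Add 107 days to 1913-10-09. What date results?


Start: 1913-10-09, add 107 days
October 1913 has 31 days: 31 - 9 = 22 days to October 31 -> 85 left
November 1913 has 30 days -> 55 left
December 1913 has 31 days -> 24 left
January 1914: 24 <= 31 -> lands on January 24

Result: 1914-01-24


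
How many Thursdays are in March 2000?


March 2000 has 31 days
Anchor: Jan 1, 2000. With p = 2000 - 1 = 1999: (p + p//4 - p//100 + p//400) mod 7 = (1999 + 499 - 19 + 4) mod 7 = 2483 mod 7 = 5 -> Saturday (Mon=0 ... Sun=6)
Days before March (Jan-Feb): 60; March 1 index = (5 + 60) mod 7 = 2 -> Wednesday
First Thursday is March 2
Thursdays: 2, 9, 16, 23, 30

5 Thursdays


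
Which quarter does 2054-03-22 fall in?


Month: March (month 3)
Q1: Jan-Mar, Q2: Apr-Jun, Q3: Jul-Sep, Q4: Oct-Dec

Q1


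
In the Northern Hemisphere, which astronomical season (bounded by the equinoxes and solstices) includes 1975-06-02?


Date: June 2
Astronomical Spring (approx.; exact equinox/solstice day varies by year): March 20 to June 20
June 2 falls within the Spring window

Spring


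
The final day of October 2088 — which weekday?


October 2088 has 31 days
Anchor: Jan 1, 2088. With p = 2088 - 1 = 2087: (p + p//4 - p//100 + p//400) mod 7 = (2087 + 521 - 20 + 5) mod 7 = 2593 mod 7 = 3 -> Thursday (Mon=0 ... Sun=6)
Days before October (Jan-Sep): 274; October 1 index = (3 + 274) mod 7 = 4 -> Friday
Last day offset: 31 - 1 = 30 days
Weekday index = (4 + 30) mod 7 = 6

Sunday, October 31


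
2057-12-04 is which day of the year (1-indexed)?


Date: December 4, 2057
Days in months 1 through 11: 334
Plus 4 days in December

Day of year: 338


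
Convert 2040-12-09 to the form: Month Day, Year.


ISO 2040-12-09 parses as year=2040, month=12, day=09
Month 12 -> December

December 9, 2040


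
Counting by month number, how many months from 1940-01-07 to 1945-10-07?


From January 1940 to October 1945
5 years * 12 = 60 months, plus 9 months = 69

69 months


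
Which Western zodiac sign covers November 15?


Date: November 15
Conventional tropical zodiac dates: Scorpio from October 23 onward; Sagittarius starts November 22
November 15 falls within the Scorpio range

Scorpio


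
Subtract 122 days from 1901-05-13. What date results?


Start: 1901-05-13, subtract 122 days
Back 13 days from May 13 reaches April 30, 1901 -> 109 left
April 1901 has 30 days -> back to March 31, 1901 -> 79 left
March 1901 has 31 days -> back to February 28, 1901 -> 48 left
February 1901 has 28 days -> back to January 31, 1901 -> 20 left
January 1901: 31 - 20 = 11 -> lands on January 11

Result: 1901-01-11


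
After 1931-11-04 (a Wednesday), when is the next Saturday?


Current: Wednesday
Target: Saturday
Days ahead: 3

Next Saturday: 1931-11-07


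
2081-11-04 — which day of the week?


Date: November 4, 2081
Anchor: Jan 1, 2081. With p = 2081 - 1 = 2080: (p + p//4 - p//100 + p//400) mod 7 = (2080 + 520 - 20 + 5) mod 7 = 2585 mod 7 = 2 -> Wednesday (Mon=0 ... Sun=6)
Days before November (Jan-Oct): 304; offset = 304 + 4 - 1 = 307
Weekday index = (2 + 307) mod 7 = 1

Day of the week: Tuesday


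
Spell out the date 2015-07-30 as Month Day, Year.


ISO 2015-07-30 parses as year=2015, month=07, day=30
Month 7 -> July

July 30, 2015


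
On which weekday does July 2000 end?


July 2000 has 31 days
Anchor: Jan 1, 2000. With p = 2000 - 1 = 1999: (p + p//4 - p//100 + p//400) mod 7 = (1999 + 499 - 19 + 4) mod 7 = 2483 mod 7 = 5 -> Saturday (Mon=0 ... Sun=6)
Days before July (Jan-Jun): 182; July 1 index = (5 + 182) mod 7 = 5 -> Saturday
Last day offset: 31 - 1 = 30 days
Weekday index = (5 + 30) mod 7 = 0

Monday, July 31


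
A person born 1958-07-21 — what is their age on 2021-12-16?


Birth: 1958-07-21
Reference: 2021-12-16
Year difference: 2021 - 1958 = 63

63 years old


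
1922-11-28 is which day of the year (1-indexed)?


Date: November 28, 1922
Days in months 1 through 10: 304
Plus 28 days in November

Day of year: 332


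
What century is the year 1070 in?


Century = (year - 1) // 100 + 1
= (1070 - 1) // 100 + 1
= 1069 // 100 + 1
= 10 + 1

11th century


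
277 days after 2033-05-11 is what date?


Start: 2033-05-11, add 277 days
May 2033 has 31 days: 31 - 11 = 20 days to May 31 -> 257 left
June 2033 has 30 days -> 227 left
July 2033 has 31 days -> 196 left
August 2033 has 31 days -> 165 left
September 2033 has 30 days -> 135 left
October 2033 has 31 days -> 104 left
November 2033 has 30 days -> 74 left
December 2033 has 31 days -> 43 left
January 2034 has 31 days -> 12 left
February 2034: 12 <= 28 -> lands on February 12

Result: 2034-02-12


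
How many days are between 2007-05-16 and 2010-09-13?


From 2007-05-16 to 2010-09-13
2007-05-16: days before May = 31 + 28 + 31 + 30 = 120 (2007 is not a leap year); day of year = 120 + 16 = 136
2010-09-13: days before September = 31 + 28 + 31 + 30 + 31 + 30 + 31 + 31 = 243 (2010 is not a leap year); day of year = 243 + 13 = 256
Rest of 2007: 365 - 136 = 229
Full years 2008 (366), 2009 (365): 731
Total = 229 + 731 + 256 = 1216

1216 days


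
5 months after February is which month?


February is month 2
2 + 5 = 7

July


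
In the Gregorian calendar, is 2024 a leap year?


Gregorian leap year rule: divisible by 4, but not by 100, unless also by 400.
2024 is divisible by 4 but not 100 -> leap year

Yes


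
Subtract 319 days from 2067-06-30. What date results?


Start: 2067-06-30, subtract 319 days
Back 30 days from June 30 reaches May 31, 2067 -> 289 left
May 2067 has 31 days -> back to April 30, 2067 -> 258 left
April 2067 has 30 days -> back to March 31, 2067 -> 228 left
March 2067 has 31 days -> back to February 28, 2067 -> 197 left
February 2067 has 28 days -> back to January 31, 2067 -> 169 left
January 2067 has 31 days -> back to December 31, 2066 -> 138 left
December 2066 has 31 days -> back to November 30, 2066 -> 107 left
November 2066 has 30 days -> back to October 31, 2066 -> 77 left
October 2066 has 31 days -> back to September 30, 2066 -> 46 left
September 2066 has 30 days -> back to August 31, 2066 -> 16 left
August 2066: 31 - 16 = 15 -> lands on August 15

Result: 2066-08-15


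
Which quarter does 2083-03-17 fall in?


Month: March (month 3)
Q1: Jan-Mar, Q2: Apr-Jun, Q3: Jul-Sep, Q4: Oct-Dec

Q1


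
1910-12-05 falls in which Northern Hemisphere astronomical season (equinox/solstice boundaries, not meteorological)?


Date: December 5
Astronomical Autumn (approx.; exact equinox/solstice day varies by year): September 22 to December 20
December 5 falls within the Autumn window

Autumn


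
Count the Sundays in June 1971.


June 1971 has 30 days
Anchor: Jan 1, 1971. With p = 1971 - 1 = 1970: (p + p//4 - p//100 + p//400) mod 7 = (1970 + 492 - 19 + 4) mod 7 = 2447 mod 7 = 4 -> Friday (Mon=0 ... Sun=6)
Days before June (Jan-May): 151; June 1 index = (4 + 151) mod 7 = 1 -> Tuesday
First Sunday is June 6
Sundays: 6, 13, 20, 27

4 Sundays


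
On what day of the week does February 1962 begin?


Target: February 1, 1962
Anchor: Jan 1, 1962. With p = 1962 - 1 = 1961: (p + p//4 - p//100 + p//400) mod 7 = (1961 + 490 - 19 + 4) mod 7 = 2436 mod 7 = 0 -> Monday (Mon=0 ... Sun=6)
Days before February (Jan): 31 days
Weekday index = (0 + 31) mod 7 = 3

Thursday


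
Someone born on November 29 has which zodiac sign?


Date: November 29
Conventional tropical zodiac dates: Sagittarius from November 22 onward; Capricorn starts December 22
November 29 falls within the Sagittarius range

Sagittarius


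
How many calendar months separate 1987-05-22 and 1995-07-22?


From May 1987 to July 1995
8 years * 12 = 96 months, plus 2 months = 98

98 months


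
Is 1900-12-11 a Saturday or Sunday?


Anchor: Jan 1, 1900. With p = 1900 - 1 = 1899: (p + p//4 - p//100 + p//400) mod 7 = (1899 + 474 - 18 + 4) mod 7 = 2359 mod 7 = 0 -> Monday (Mon=0 ... Sun=6)
Day of year: 345; offset = 344
Weekday index = (0 + 344) mod 7 = 1 -> Tuesday
Weekend days: Saturday, Sunday

No


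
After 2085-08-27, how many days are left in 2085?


Day of year: 239 of 365
Remaining = 365 - 239

126 days


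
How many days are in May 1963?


May 1963

31 days


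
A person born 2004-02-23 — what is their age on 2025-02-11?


Birth: 2004-02-23
Reference: 2025-02-11
Year difference: 2025 - 2004 = 21
Birthday not yet reached in 2025, subtract 1

20 years old


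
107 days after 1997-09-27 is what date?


Start: 1997-09-27, add 107 days
September 1997 has 30 days: 30 - 27 = 3 days to September 30 -> 104 left
October 1997 has 31 days -> 73 left
November 1997 has 30 days -> 43 left
December 1997 has 31 days -> 12 left
January 1998: 12 <= 31 -> lands on January 12

Result: 1998-01-12


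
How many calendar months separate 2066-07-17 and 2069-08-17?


From July 2066 to August 2069
3 years * 12 = 36 months, plus 1 month = 37

37 months


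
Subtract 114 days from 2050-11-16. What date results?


Start: 2050-11-16, subtract 114 days
Back 16 days from November 16 reaches October 31, 2050 -> 98 left
October 2050 has 31 days -> back to September 30, 2050 -> 67 left
September 2050 has 30 days -> back to August 31, 2050 -> 37 left
August 2050 has 31 days -> back to July 31, 2050 -> 6 left
July 2050: 31 - 6 = 25 -> lands on July 25

Result: 2050-07-25


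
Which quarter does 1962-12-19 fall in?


Month: December (month 12)
Q1: Jan-Mar, Q2: Apr-Jun, Q3: Jul-Sep, Q4: Oct-Dec

Q4


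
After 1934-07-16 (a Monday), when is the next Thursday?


Current: Monday
Target: Thursday
Days ahead: 3

Next Thursday: 1934-07-19


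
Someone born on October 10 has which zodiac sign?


Date: October 10
Conventional tropical zodiac dates: Libra from September 23 onward; Scorpio starts October 23
October 10 falls within the Libra range

Libra


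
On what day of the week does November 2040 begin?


Target: November 1, 2040
Anchor: Jan 1, 2040. With p = 2040 - 1 = 2039: (p + p//4 - p//100 + p//400) mod 7 = (2039 + 509 - 20 + 5) mod 7 = 2533 mod 7 = 6 -> Sunday (Mon=0 ... Sun=6)
Days before November (Jan-Oct): 305 days
Weekday index = (6 + 305) mod 7 = 3

Thursday


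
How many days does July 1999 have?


July 1999

31 days


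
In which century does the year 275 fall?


Century = (year - 1) // 100 + 1
= (275 - 1) // 100 + 1
= 274 // 100 + 1
= 2 + 1

3rd century


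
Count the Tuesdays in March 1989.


March 1989 has 31 days
Anchor: Jan 1, 1989. With p = 1989 - 1 = 1988: (p + p//4 - p//100 + p//400) mod 7 = (1988 + 497 - 19 + 4) mod 7 = 2470 mod 7 = 6 -> Sunday (Mon=0 ... Sun=6)
Days before March (Jan-Feb): 59; March 1 index = (6 + 59) mod 7 = 2 -> Wednesday
First Tuesday is March 7
Tuesdays: 7, 14, 21, 28

4 Tuesdays


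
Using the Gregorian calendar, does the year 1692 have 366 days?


Gregorian leap year rule: divisible by 4, but not by 100, unless also by 400.
1692 is divisible by 4 but not 100 -> leap year

Yes


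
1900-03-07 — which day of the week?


Date: March 7, 1900
Anchor: Jan 1, 1900. With p = 1900 - 1 = 1899: (p + p//4 - p//100 + p//400) mod 7 = (1899 + 474 - 18 + 4) mod 7 = 2359 mod 7 = 0 -> Monday (Mon=0 ... Sun=6)
Days before March (Jan-Feb): 59; offset = 59 + 7 - 1 = 65
Weekday index = (0 + 65) mod 7 = 2

Day of the week: Wednesday


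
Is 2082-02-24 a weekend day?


Anchor: Jan 1, 2082. With p = 2082 - 1 = 2081: (p + p//4 - p//100 + p//400) mod 7 = (2081 + 520 - 20 + 5) mod 7 = 2586 mod 7 = 3 -> Thursday (Mon=0 ... Sun=6)
Day of year: 55; offset = 54
Weekday index = (3 + 54) mod 7 = 1 -> Tuesday
Weekend days: Saturday, Sunday

No


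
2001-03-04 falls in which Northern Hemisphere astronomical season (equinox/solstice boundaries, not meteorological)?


Date: March 4
Astronomical Winter (approx.; exact equinox/solstice day varies by year): December 21 to March 19
March 4 falls within the Winter window

Winter


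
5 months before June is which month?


June is month 6
6 - 5 = 1

January


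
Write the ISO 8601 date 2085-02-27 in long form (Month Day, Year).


ISO 2085-02-27 parses as year=2085, month=02, day=27
Month 2 -> February

February 27, 2085


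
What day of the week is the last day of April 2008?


April 2008 has 30 days
Anchor: Jan 1, 2008. With p = 2008 - 1 = 2007: (p + p//4 - p//100 + p//400) mod 7 = (2007 + 501 - 20 + 5) mod 7 = 2493 mod 7 = 1 -> Tuesday (Mon=0 ... Sun=6)
Days before April (Jan-Mar): 91; April 1 index = (1 + 91) mod 7 = 1 -> Tuesday
Last day offset: 30 - 1 = 29 days
Weekday index = (1 + 29) mod 7 = 2

Wednesday, April 30


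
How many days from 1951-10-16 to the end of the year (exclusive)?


Day of year: 289 of 365
Remaining = 365 - 289

76 days


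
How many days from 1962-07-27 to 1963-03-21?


From 1962-07-27 to 1963-03-21
1962-07-27: days before July = 31 + 28 + 31 + 30 + 31 + 30 = 181 (1962 is not a leap year); day of year = 181 + 27 = 208
1963-03-21: days before March = 31 + 28 = 59 (1963 is not a leap year); day of year = 59 + 21 = 80
Rest of 1962: 365 - 208 = 157
Total = 157 + 80 = 237

237 days


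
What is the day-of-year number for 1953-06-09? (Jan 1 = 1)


Date: June 9, 1953
Days in months 1 through 5: 151
Plus 9 days in June

Day of year: 160


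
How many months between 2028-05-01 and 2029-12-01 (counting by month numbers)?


From May 2028 to December 2029
1 year * 12 = 12 months, plus 7 months = 19

19 months


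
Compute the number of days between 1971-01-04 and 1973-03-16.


From 1971-01-04 to 1973-03-16
1971-01-04: day of year = 4
1973-03-16: days before March = 31 + 28 = 59 (1973 is not a leap year); day of year = 59 + 16 = 75
Rest of 1971: 365 - 4 = 361
Full years 1972 (366): 366
Total = 361 + 366 + 75 = 802

802 days


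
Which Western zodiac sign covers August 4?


Date: August 4
Conventional tropical zodiac dates: Leo from July 23 onward; Virgo starts August 23
August 4 falls within the Leo range

Leo


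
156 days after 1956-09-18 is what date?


Start: 1956-09-18, add 156 days
September 1956 has 30 days: 30 - 18 = 12 days to September 30 -> 144 left
October 1956 has 31 days -> 113 left
November 1956 has 30 days -> 83 left
December 1956 has 31 days -> 52 left
January 1957 has 31 days -> 21 left
February 1957: 21 <= 28 -> lands on February 21

Result: 1957-02-21


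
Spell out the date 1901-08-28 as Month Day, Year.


ISO 1901-08-28 parses as year=1901, month=08, day=28
Month 8 -> August

August 28, 1901


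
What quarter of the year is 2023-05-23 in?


Month: May (month 5)
Q1: Jan-Mar, Q2: Apr-Jun, Q3: Jul-Sep, Q4: Oct-Dec

Q2


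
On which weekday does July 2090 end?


July 2090 has 31 days
Anchor: Jan 1, 2090. With p = 2090 - 1 = 2089: (p + p//4 - p//100 + p//400) mod 7 = (2089 + 522 - 20 + 5) mod 7 = 2596 mod 7 = 6 -> Sunday (Mon=0 ... Sun=6)
Days before July (Jan-Jun): 181; July 1 index = (6 + 181) mod 7 = 5 -> Saturday
Last day offset: 31 - 1 = 30 days
Weekday index = (5 + 30) mod 7 = 0

Monday, July 31


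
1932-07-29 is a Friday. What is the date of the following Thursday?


Current: Friday
Target: Thursday
Days ahead: 6

Next Thursday: 1932-08-04


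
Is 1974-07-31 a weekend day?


Anchor: Jan 1, 1974. With p = 1974 - 1 = 1973: (p + p//4 - p//100 + p//400) mod 7 = (1973 + 493 - 19 + 4) mod 7 = 2451 mod 7 = 1 -> Tuesday (Mon=0 ... Sun=6)
Day of year: 212; offset = 211
Weekday index = (1 + 211) mod 7 = 2 -> Wednesday
Weekend days: Saturday, Sunday

No


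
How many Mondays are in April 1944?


April 1944 has 30 days
Anchor: Jan 1, 1944. With p = 1944 - 1 = 1943: (p + p//4 - p//100 + p//400) mod 7 = (1943 + 485 - 19 + 4) mod 7 = 2413 mod 7 = 5 -> Saturday (Mon=0 ... Sun=6)
Days before April (Jan-Mar): 91; April 1 index = (5 + 91) mod 7 = 5 -> Saturday
First Monday is April 3
Mondays: 3, 10, 17, 24

4 Mondays


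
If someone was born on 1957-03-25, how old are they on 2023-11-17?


Birth: 1957-03-25
Reference: 2023-11-17
Year difference: 2023 - 1957 = 66

66 years old


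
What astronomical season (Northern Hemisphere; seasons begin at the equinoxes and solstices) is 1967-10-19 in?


Date: October 19
Astronomical Autumn (approx.; exact equinox/solstice day varies by year): September 22 to December 20
October 19 falls within the Autumn window

Autumn


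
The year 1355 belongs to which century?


Century = (year - 1) // 100 + 1
= (1355 - 1) // 100 + 1
= 1354 // 100 + 1
= 13 + 1

14th century


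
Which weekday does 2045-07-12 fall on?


Date: July 12, 2045
Anchor: Jan 1, 2045. With p = 2045 - 1 = 2044: (p + p//4 - p//100 + p//400) mod 7 = (2044 + 511 - 20 + 5) mod 7 = 2540 mod 7 = 6 -> Sunday (Mon=0 ... Sun=6)
Days before July (Jan-Jun): 181; offset = 181 + 12 - 1 = 192
Weekday index = (6 + 192) mod 7 = 2

Day of the week: Wednesday


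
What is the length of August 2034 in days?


August 2034

31 days


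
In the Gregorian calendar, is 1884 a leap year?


Gregorian leap year rule: divisible by 4, but not by 100, unless also by 400.
1884 is divisible by 4 but not 100 -> leap year

Yes


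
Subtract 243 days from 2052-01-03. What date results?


Start: 2052-01-03, subtract 243 days
Back 3 days from January 3 reaches December 31, 2051 -> 240 left
December 2051 has 31 days -> back to November 30, 2051 -> 209 left
November 2051 has 30 days -> back to October 31, 2051 -> 179 left
October 2051 has 31 days -> back to September 30, 2051 -> 148 left
September 2051 has 30 days -> back to August 31, 2051 -> 118 left
August 2051 has 31 days -> back to July 31, 2051 -> 87 left
July 2051 has 31 days -> back to June 30, 2051 -> 56 left
June 2051 has 30 days -> back to May 31, 2051 -> 26 left
May 2051: 31 - 26 = 5 -> lands on May 5

Result: 2051-05-05


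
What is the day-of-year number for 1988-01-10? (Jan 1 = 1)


Date: January 10, 1988
No months before January
Plus 10 days in January

Day of year: 10


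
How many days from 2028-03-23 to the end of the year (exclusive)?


Day of year: 83 of 366
Remaining = 366 - 83

283 days


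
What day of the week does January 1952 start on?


Target: January 1, 1952
Anchor: Jan 1, 1952. With p = 1952 - 1 = 1951: (p + p//4 - p//100 + p//400) mod 7 = (1951 + 487 - 19 + 4) mod 7 = 2423 mod 7 = 1 -> Tuesday (Mon=0 ... Sun=6)
Offset from anchor: 0 days
Weekday index = (1 + 0) mod 7 = 1

Tuesday


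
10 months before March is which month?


March is month 3
3 - 10 = -7; wrap: -7 + 12 = 5

May


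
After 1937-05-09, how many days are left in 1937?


Day of year: 129 of 365
Remaining = 365 - 129

236 days


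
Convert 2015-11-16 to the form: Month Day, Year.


ISO 2015-11-16 parses as year=2015, month=11, day=16
Month 11 -> November

November 16, 2015


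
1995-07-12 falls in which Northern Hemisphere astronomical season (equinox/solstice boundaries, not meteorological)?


Date: July 12
Astronomical Summer (approx.; exact equinox/solstice day varies by year): June 21 to September 21
July 12 falls within the Summer window

Summer


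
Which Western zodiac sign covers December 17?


Date: December 17
Conventional tropical zodiac dates: Sagittarius from November 22 onward; Capricorn starts December 22
December 17 falls within the Sagittarius range

Sagittarius


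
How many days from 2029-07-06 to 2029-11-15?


From 2029-07-06 to 2029-11-15
2029-07-06: days before July = 31 + 28 + 31 + 30 + 31 + 30 = 181 (2029 is not a leap year); day of year = 181 + 6 = 187
2029-11-15: days before November = 31 + 28 + 31 + 30 + 31 + 30 + 31 + 31 + 30 + 31 = 304 (2029 is not a leap year); day of year = 304 + 15 = 319
Same year: 319 - 187 = 132

132 days


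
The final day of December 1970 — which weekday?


December 1970 has 31 days
Anchor: Jan 1, 1970. With p = 1970 - 1 = 1969: (p + p//4 - p//100 + p//400) mod 7 = (1969 + 492 - 19 + 4) mod 7 = 2446 mod 7 = 3 -> Thursday (Mon=0 ... Sun=6)
Days before December (Jan-Nov): 334; December 1 index = (3 + 334) mod 7 = 1 -> Tuesday
Last day offset: 31 - 1 = 30 days
Weekday index = (1 + 30) mod 7 = 3

Thursday, December 31


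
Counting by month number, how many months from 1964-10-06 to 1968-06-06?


From October 1964 to June 1968
4 years * 12 = 48 months, minus 4 months = 44

44 months


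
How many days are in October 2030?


October 2030

31 days


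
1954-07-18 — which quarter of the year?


Month: July (month 7)
Q1: Jan-Mar, Q2: Apr-Jun, Q3: Jul-Sep, Q4: Oct-Dec

Q3


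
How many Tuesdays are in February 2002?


February 2002 has 28 days
Anchor: Jan 1, 2002. With p = 2002 - 1 = 2001: (p + p//4 - p//100 + p//400) mod 7 = (2001 + 500 - 20 + 5) mod 7 = 2486 mod 7 = 1 -> Tuesday (Mon=0 ... Sun=6)
Days before February (Jan): 31; February 1 index = (1 + 31) mod 7 = 4 -> Friday
First Tuesday is February 5
Tuesdays: 5, 12, 19, 26

4 Tuesdays


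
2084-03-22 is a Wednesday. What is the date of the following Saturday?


Current: Wednesday
Target: Saturday
Days ahead: 3

Next Saturday: 2084-03-25


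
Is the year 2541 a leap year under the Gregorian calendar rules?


Gregorian leap year rule: divisible by 4, but not by 100, unless also by 400.
2541 is not divisible by 4 -> not a leap year

No


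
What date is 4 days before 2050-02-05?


Start: 2050-02-05, subtract 4 days
5 - 4 = 1 stays within February 2050

Result: 2050-02-01


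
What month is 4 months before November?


November is month 11
11 - 4 = 7

July


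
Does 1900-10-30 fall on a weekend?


Anchor: Jan 1, 1900. With p = 1900 - 1 = 1899: (p + p//4 - p//100 + p//400) mod 7 = (1899 + 474 - 18 + 4) mod 7 = 2359 mod 7 = 0 -> Monday (Mon=0 ... Sun=6)
Day of year: 303; offset = 302
Weekday index = (0 + 302) mod 7 = 1 -> Tuesday
Weekend days: Saturday, Sunday

No


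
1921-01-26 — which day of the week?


Date: January 26, 1921
Anchor: Jan 1, 1921. With p = 1921 - 1 = 1920: (p + p//4 - p//100 + p//400) mod 7 = (1920 + 480 - 19 + 4) mod 7 = 2385 mod 7 = 5 -> Saturday (Mon=0 ... Sun=6)
Days into year = 26 - 1 = 25
Weekday index = (5 + 25) mod 7 = 2

Day of the week: Wednesday


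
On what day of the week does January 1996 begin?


Target: January 1, 1996
Anchor: Jan 1, 1996. With p = 1996 - 1 = 1995: (p + p//4 - p//100 + p//400) mod 7 = (1995 + 498 - 19 + 4) mod 7 = 2478 mod 7 = 0 -> Monday (Mon=0 ... Sun=6)
Offset from anchor: 0 days
Weekday index = (0 + 0) mod 7 = 0

Monday


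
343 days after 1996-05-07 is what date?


Start: 1996-05-07, add 343 days
May 1996 has 31 days: 31 - 7 = 24 days to May 31 -> 319 left
June 1996 has 30 days -> 289 left
July 1996 has 31 days -> 258 left
August 1996 has 31 days -> 227 left
September 1996 has 30 days -> 197 left
October 1996 has 31 days -> 166 left
November 1996 has 30 days -> 136 left
December 1996 has 31 days -> 105 left
January 1997 has 31 days -> 74 left
February 1997 has 28 days -> 46 left
March 1997 has 31 days -> 15 left
April 1997: 15 <= 30 -> lands on April 15

Result: 1997-04-15


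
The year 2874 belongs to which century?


Century = (year - 1) // 100 + 1
= (2874 - 1) // 100 + 1
= 2873 // 100 + 1
= 28 + 1

29th century


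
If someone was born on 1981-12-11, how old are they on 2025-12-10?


Birth: 1981-12-11
Reference: 2025-12-10
Year difference: 2025 - 1981 = 44
Birthday not yet reached in 2025, subtract 1

43 years old


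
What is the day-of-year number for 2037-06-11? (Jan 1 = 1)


Date: June 11, 2037
Days in months 1 through 5: 151
Plus 11 days in June

Day of year: 162


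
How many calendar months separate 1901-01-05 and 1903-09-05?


From January 1901 to September 1903
2 years * 12 = 24 months, plus 8 months = 32

32 months


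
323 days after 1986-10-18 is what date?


Start: 1986-10-18, add 323 days
October 1986 has 31 days: 31 - 18 = 13 days to October 31 -> 310 left
November 1986 has 30 days -> 280 left
December 1986 has 31 days -> 249 left
January 1987 has 31 days -> 218 left
February 1987 has 28 days -> 190 left
March 1987 has 31 days -> 159 left
April 1987 has 30 days -> 129 left
May 1987 has 31 days -> 98 left
June 1987 has 30 days -> 68 left
July 1987 has 31 days -> 37 left
August 1987 has 31 days -> 6 left
September 1987: 6 <= 30 -> lands on September 6

Result: 1987-09-06


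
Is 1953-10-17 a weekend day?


Anchor: Jan 1, 1953. With p = 1953 - 1 = 1952: (p + p//4 - p//100 + p//400) mod 7 = (1952 + 488 - 19 + 4) mod 7 = 2425 mod 7 = 3 -> Thursday (Mon=0 ... Sun=6)
Day of year: 290; offset = 289
Weekday index = (3 + 289) mod 7 = 5 -> Saturday
Weekend days: Saturday, Sunday

Yes


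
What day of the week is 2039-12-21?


Date: December 21, 2039
Anchor: Jan 1, 2039. With p = 2039 - 1 = 2038: (p + p//4 - p//100 + p//400) mod 7 = (2038 + 509 - 20 + 5) mod 7 = 2532 mod 7 = 5 -> Saturday (Mon=0 ... Sun=6)
Days before December (Jan-Nov): 334; offset = 334 + 21 - 1 = 354
Weekday index = (5 + 354) mod 7 = 2

Day of the week: Wednesday


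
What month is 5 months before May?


May is month 5
5 - 5 = 0; wrap: 0 + 12 = 12

December


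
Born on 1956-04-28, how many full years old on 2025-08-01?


Birth: 1956-04-28
Reference: 2025-08-01
Year difference: 2025 - 1956 = 69

69 years old


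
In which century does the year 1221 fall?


Century = (year - 1) // 100 + 1
= (1221 - 1) // 100 + 1
= 1220 // 100 + 1
= 12 + 1

13th century


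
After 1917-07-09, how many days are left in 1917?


Day of year: 190 of 365
Remaining = 365 - 190

175 days


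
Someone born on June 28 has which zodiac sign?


Date: June 28
Conventional tropical zodiac dates: Cancer from June 21 onward; Leo starts July 23
June 28 falls within the Cancer range

Cancer


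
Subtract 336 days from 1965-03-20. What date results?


Start: 1965-03-20, subtract 336 days
Back 20 days from March 20 reaches February 28, 1965 -> 316 left
February 1965 has 28 days -> back to January 31, 1965 -> 288 left
January 1965 has 31 days -> back to December 31, 1964 -> 257 left
December 1964 has 31 days -> back to November 30, 1964 -> 226 left
November 1964 has 30 days -> back to October 31, 1964 -> 196 left
October 1964 has 31 days -> back to September 30, 1964 -> 165 left
September 1964 has 30 days -> back to August 31, 1964 -> 135 left
August 1964 has 31 days -> back to July 31, 1964 -> 104 left
July 1964 has 31 days -> back to June 30, 1964 -> 73 left
June 1964 has 30 days -> back to May 31, 1964 -> 43 left
May 1964 has 31 days -> back to April 30, 1964 -> 12 left
April 1964: 30 - 12 = 18 -> lands on April 18

Result: 1964-04-18


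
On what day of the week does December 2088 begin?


Target: December 1, 2088
Anchor: Jan 1, 2088. With p = 2088 - 1 = 2087: (p + p//4 - p//100 + p//400) mod 7 = (2087 + 521 - 20 + 5) mod 7 = 2593 mod 7 = 3 -> Thursday (Mon=0 ... Sun=6)
Days before December (Jan-Nov): 335 days
Weekday index = (3 + 335) mod 7 = 2

Wednesday


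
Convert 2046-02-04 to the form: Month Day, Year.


ISO 2046-02-04 parses as year=2046, month=02, day=04
Month 2 -> February

February 4, 2046


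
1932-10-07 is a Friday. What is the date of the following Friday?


Current: Friday
Target: Friday
Days ahead: 7

Next Friday: 1932-10-14


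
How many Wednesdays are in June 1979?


June 1979 has 30 days
Anchor: Jan 1, 1979. With p = 1979 - 1 = 1978: (p + p//4 - p//100 + p//400) mod 7 = (1978 + 494 - 19 + 4) mod 7 = 2457 mod 7 = 0 -> Monday (Mon=0 ... Sun=6)
Days before June (Jan-May): 151; June 1 index = (0 + 151) mod 7 = 4 -> Friday
First Wednesday is June 6
Wednesdays: 6, 13, 20, 27

4 Wednesdays


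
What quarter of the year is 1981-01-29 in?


Month: January (month 1)
Q1: Jan-Mar, Q2: Apr-Jun, Q3: Jul-Sep, Q4: Oct-Dec

Q1


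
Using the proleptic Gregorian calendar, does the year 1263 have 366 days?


Gregorian leap year rule: divisible by 4, but not by 100, unless also by 400.
1263 is not divisible by 4 -> not a leap year

No


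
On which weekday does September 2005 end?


September 2005 has 30 days
Anchor: Jan 1, 2005. With p = 2005 - 1 = 2004: (p + p//4 - p//100 + p//400) mod 7 = (2004 + 501 - 20 + 5) mod 7 = 2490 mod 7 = 5 -> Saturday (Mon=0 ... Sun=6)
Days before September (Jan-Aug): 243; September 1 index = (5 + 243) mod 7 = 3 -> Thursday
Last day offset: 30 - 1 = 29 days
Weekday index = (3 + 29) mod 7 = 4

Friday, September 30


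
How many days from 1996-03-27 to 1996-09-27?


From 1996-03-27 to 1996-09-27
1996-03-27: days before March = 31 + 29 = 60 (1996 is a leap year); day of year = 60 + 27 = 87
1996-09-27: days before September = 31 + 29 + 31 + 30 + 31 + 30 + 31 + 31 = 244 (1996 is a leap year); day of year = 244 + 27 = 271
Same year: 271 - 87 = 184

184 days


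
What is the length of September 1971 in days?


September 1971

30 days


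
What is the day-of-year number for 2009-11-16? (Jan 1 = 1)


Date: November 16, 2009
Days in months 1 through 10: 304
Plus 16 days in November

Day of year: 320


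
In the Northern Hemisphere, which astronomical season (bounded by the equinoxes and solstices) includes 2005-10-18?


Date: October 18
Astronomical Autumn (approx.; exact equinox/solstice day varies by year): September 22 to December 20
October 18 falls within the Autumn window

Autumn


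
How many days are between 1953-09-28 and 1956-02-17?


From 1953-09-28 to 1956-02-17
1953-09-28: days before September = 31 + 28 + 31 + 30 + 31 + 30 + 31 + 31 = 243 (1953 is not a leap year); day of year = 243 + 28 = 271
1956-02-17: days before February = 31; day of year = 31 + 17 = 48
Rest of 1953: 365 - 271 = 94
Full years 1954 (365), 1955 (365): 730
Total = 94 + 730 + 48 = 872

872 days


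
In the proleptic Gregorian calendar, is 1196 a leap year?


Gregorian leap year rule: divisible by 4, but not by 100, unless also by 400.
1196 is divisible by 4 but not 100 -> leap year

Yes


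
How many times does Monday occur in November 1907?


November 1907 has 30 days
Anchor: Jan 1, 1907. With p = 1907 - 1 = 1906: (p + p//4 - p//100 + p//400) mod 7 = (1906 + 476 - 19 + 4) mod 7 = 2367 mod 7 = 1 -> Tuesday (Mon=0 ... Sun=6)
Days before November (Jan-Oct): 304; November 1 index = (1 + 304) mod 7 = 4 -> Friday
First Monday is November 4
Mondays: 4, 11, 18, 25

4 Mondays


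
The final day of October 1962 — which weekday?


October 1962 has 31 days
Anchor: Jan 1, 1962. With p = 1962 - 1 = 1961: (p + p//4 - p//100 + p//400) mod 7 = (1961 + 490 - 19 + 4) mod 7 = 2436 mod 7 = 0 -> Monday (Mon=0 ... Sun=6)
Days before October (Jan-Sep): 273; October 1 index = (0 + 273) mod 7 = 0 -> Monday
Last day offset: 31 - 1 = 30 days
Weekday index = (0 + 30) mod 7 = 2

Wednesday, October 31


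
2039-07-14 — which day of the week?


Date: July 14, 2039
Anchor: Jan 1, 2039. With p = 2039 - 1 = 2038: (p + p//4 - p//100 + p//400) mod 7 = (2038 + 509 - 20 + 5) mod 7 = 2532 mod 7 = 5 -> Saturday (Mon=0 ... Sun=6)
Days before July (Jan-Jun): 181; offset = 181 + 14 - 1 = 194
Weekday index = (5 + 194) mod 7 = 3

Day of the week: Thursday


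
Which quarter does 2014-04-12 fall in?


Month: April (month 4)
Q1: Jan-Mar, Q2: Apr-Jun, Q3: Jul-Sep, Q4: Oct-Dec

Q2


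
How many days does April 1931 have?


April 1931

30 days


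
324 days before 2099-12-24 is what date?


Start: 2099-12-24, subtract 324 days
Back 24 days from December 24 reaches November 30, 2099 -> 300 left
November 2099 has 30 days -> back to October 31, 2099 -> 270 left
October 2099 has 31 days -> back to September 30, 2099 -> 239 left
September 2099 has 30 days -> back to August 31, 2099 -> 209 left
August 2099 has 31 days -> back to July 31, 2099 -> 178 left
July 2099 has 31 days -> back to June 30, 2099 -> 147 left
June 2099 has 30 days -> back to May 31, 2099 -> 117 left
May 2099 has 31 days -> back to April 30, 2099 -> 86 left
April 2099 has 30 days -> back to March 31, 2099 -> 56 left
March 2099 has 31 days -> back to February 28, 2099 -> 25 left
February 2099: 28 - 25 = 3 -> lands on February 3

Result: 2099-02-03


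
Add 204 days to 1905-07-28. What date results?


Start: 1905-07-28, add 204 days
July 1905 has 31 days: 31 - 28 = 3 days to July 31 -> 201 left
August 1905 has 31 days -> 170 left
September 1905 has 30 days -> 140 left
October 1905 has 31 days -> 109 left
November 1905 has 30 days -> 79 left
December 1905 has 31 days -> 48 left
January 1906 has 31 days -> 17 left
February 1906: 17 <= 28 -> lands on February 17

Result: 1906-02-17


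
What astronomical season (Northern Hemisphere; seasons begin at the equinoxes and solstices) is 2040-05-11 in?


Date: May 11
Astronomical Spring (approx.; exact equinox/solstice day varies by year): March 20 to June 20
May 11 falls within the Spring window

Spring


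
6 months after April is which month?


April is month 4
4 + 6 = 10

October


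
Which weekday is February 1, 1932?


Target: February 1, 1932
Anchor: Jan 1, 1932. With p = 1932 - 1 = 1931: (p + p//4 - p//100 + p//400) mod 7 = (1931 + 482 - 19 + 4) mod 7 = 2398 mod 7 = 4 -> Friday (Mon=0 ... Sun=6)
Days before February (Jan): 31 days
Weekday index = (4 + 31) mod 7 = 0

Monday
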